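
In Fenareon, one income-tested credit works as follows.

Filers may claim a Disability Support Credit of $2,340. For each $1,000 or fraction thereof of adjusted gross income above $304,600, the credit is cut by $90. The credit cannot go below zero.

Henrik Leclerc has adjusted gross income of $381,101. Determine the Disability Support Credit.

Disability Support Credit: income exceeds $304,600 by $76,501 → 77 increments × $90 = $6,930 ≥ base, so the credit is $0.

$0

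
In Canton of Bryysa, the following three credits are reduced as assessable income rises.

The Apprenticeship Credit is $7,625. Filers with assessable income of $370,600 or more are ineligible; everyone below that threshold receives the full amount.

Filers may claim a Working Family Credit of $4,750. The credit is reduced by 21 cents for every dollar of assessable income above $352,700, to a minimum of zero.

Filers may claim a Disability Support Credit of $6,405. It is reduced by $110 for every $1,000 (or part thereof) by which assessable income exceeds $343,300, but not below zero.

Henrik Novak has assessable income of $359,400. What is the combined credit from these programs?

Apprenticeship Credit: $359,400 is below the $370,600 cutoff, so the full $7,625 applies.
Working Family Credit: 21% of the $6,700 excess over $352,700 is $1,407; credit = $4,750 − $1,407 = $3,343.
Disability Support Credit: income exceeds $343,300 by $16,100, which is 17 full-or-partial $1,000 increments; reduction = 17 × $110 = $1,870, leaving $4,535.
Total: $7,625 + $3,343 + $4,535 = $15,503.

$15,503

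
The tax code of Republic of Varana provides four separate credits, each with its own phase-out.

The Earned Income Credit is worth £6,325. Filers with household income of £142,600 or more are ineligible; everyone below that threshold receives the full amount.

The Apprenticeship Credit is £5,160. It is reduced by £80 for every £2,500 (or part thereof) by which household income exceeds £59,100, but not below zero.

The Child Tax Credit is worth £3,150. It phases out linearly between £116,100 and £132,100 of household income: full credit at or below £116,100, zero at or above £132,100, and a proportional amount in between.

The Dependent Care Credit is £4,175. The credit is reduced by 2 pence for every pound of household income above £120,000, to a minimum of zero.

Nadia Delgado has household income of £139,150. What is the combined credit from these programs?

£12,637

Earned Income Credit: £139,150 is below the £142,600 cutoff, so the full £6,325 applies.
Apprenticeship Credit: income exceeds £59,100 by £80,050, which is 33 full-or-partial £2,500 increments; reduction = 33 × £80 = £2,640, leaving £2,520.
Child Tax Credit: £139,150 is at or above £132,100, so the credit is £0.
Dependent Care Credit: 2% of the £19,150 excess over £120,000 is £383; credit = £4,175 − £383 = £3,792.
Total: £6,325 + £2,520 + £0 + £3,792 = £12,637.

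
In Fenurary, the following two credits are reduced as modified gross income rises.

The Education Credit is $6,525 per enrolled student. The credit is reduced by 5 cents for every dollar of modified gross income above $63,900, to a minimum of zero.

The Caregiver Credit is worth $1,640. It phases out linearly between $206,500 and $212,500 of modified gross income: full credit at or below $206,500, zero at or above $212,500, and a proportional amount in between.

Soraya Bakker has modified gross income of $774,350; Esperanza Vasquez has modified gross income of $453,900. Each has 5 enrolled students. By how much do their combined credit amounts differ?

Soraya ($774,350): Education Credit: base = 5 × $6,525 = $32,625. 5% of the $710,450 excess over $63,900 is $35,522.50 ≥ base, so the credit is $0. Caregiver Credit: $774,350 is at or above $212,500, so the credit is $0. total $0 + $0 = $0
Esperanza ($453,900): Education Credit: base = 5 × $6,525 = $32,625. 5% of the $390,000 excess over $63,900 is $19,500; credit = $32,625 − $19,500 = $13,125. Caregiver Credit: $453,900 is at or above $212,500, so the credit is $0. total $13,125 + $0 = $13,125
Difference: |$0 − $13,125| = $13,125.

$13,125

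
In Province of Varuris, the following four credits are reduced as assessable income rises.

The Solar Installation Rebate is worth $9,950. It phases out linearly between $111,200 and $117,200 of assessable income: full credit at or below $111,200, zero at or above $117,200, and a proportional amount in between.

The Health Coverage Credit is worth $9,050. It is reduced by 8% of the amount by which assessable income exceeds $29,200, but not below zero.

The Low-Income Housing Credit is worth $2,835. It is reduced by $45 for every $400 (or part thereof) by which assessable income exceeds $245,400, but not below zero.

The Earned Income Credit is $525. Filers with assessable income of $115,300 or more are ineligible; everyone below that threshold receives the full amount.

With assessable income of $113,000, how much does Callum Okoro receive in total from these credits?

Solar Installation Rebate: $113,000 is $1,800 into a $6,000 phase-out range, leaving 4,200/6,000 of the credit: $9,950 × 4,200/6,000 = $6,965.
Health Coverage Credit: 8% of the $83,800 excess over $29,200 is $6,704; credit = $9,050 − $6,704 = $2,346.
Low-Income Housing Credit: $113,000 is at or below the $245,400 threshold, so the full $2,835 applies.
Earned Income Credit: $113,000 is below the $115,300 cutoff, so the full $525 applies.
Total: $6,965 + $2,346 + $2,835 + $525 = $12,671.

$12,671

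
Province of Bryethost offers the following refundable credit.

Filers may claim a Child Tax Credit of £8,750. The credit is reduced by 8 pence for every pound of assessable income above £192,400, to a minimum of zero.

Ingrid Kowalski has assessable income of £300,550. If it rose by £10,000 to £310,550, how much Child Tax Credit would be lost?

At £300,550 — 8% of the £108,150 excess over £192,400 is £8,652; credit = £8,750 − £8,652 = £98.
At £310,550 — 8% of the £118,150 excess over £192,400 is £9,452 ≥ base, so the credit is £0.
Lost: £98 − £0 = £98.

£98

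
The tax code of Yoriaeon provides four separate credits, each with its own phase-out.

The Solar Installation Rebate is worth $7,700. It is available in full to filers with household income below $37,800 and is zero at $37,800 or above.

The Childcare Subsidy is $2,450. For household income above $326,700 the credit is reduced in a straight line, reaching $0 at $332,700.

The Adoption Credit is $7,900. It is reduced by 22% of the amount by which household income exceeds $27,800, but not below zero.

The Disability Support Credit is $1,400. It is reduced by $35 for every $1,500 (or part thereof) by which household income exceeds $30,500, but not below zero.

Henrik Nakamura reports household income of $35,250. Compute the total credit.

Solar Installation Rebate: $35,250 is below the $37,800 cutoff, so the full $7,700 applies.
Childcare Subsidy: $35,250 is at or below the $326,700 threshold, so the full $2,450 applies.
Adoption Credit: 22% of the $7,450 excess over $27,800 is $1,639; credit = $7,900 − $1,639 = $6,261.
Disability Support Credit: income exceeds $30,500 by $4,750, which is 4 full-or-partial $1,500 increments; reduction = 4 × $35 = $140, leaving $1,260.
Total: $7,700 + $2,450 + $6,261 + $1,260 = $17,671.

$17,671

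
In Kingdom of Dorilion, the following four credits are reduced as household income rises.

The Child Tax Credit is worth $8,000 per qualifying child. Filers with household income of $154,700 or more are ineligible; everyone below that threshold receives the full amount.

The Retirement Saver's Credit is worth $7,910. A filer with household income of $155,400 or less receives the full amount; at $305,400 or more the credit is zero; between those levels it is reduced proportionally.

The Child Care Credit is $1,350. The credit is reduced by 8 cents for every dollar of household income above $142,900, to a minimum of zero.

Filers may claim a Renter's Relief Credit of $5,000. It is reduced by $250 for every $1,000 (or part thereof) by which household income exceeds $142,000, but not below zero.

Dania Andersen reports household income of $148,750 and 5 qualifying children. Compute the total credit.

$52,042

Child Tax Credit: base = 5 × $8,000 = $40,000. $148,750 is below the $154,700 cutoff, so the full $40,000 applies.
Retirement Saver's Credit: $148,750 is at or below the $155,400 threshold, so the full $7,910 applies.
Child Care Credit: 8% of the $5,850 excess over $142,900 is $468; credit = $1,350 − $468 = $882.
Renter's Relief Credit: income exceeds $142,000 by $6,750, which is 7 full-or-partial $1,000 increments; reduction = 7 × $250 = $1,750, leaving $3,250.
Total: $40,000 + $7,910 + $882 + $3,250 = $52,042.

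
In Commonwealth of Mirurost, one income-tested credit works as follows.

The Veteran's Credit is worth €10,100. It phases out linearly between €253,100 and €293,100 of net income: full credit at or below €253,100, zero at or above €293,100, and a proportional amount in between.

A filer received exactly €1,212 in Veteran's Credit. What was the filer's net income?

€1,212 is 1,212/10,100 of the full €10,100, so 8,888/10,100 of the €40,000 range has been used: income = €253,100 + €40,000 × 8,888/10,100 = €288,300.

€288,300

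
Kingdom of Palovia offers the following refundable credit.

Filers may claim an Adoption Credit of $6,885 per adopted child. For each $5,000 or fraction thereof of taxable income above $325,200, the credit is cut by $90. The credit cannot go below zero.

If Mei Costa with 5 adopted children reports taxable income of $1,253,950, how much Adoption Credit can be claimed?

Adoption Credit: base = 5 × $6,885 = $34,425. income exceeds $325,200 by $928,750, which is 186 full-or-partial $5,000 increments; reduction = 186 × $90 = $16,740, leaving $17,685.

$17,685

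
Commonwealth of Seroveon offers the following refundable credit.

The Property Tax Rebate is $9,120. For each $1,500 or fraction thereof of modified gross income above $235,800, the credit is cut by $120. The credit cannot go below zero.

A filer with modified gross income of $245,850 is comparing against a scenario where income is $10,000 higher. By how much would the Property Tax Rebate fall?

$840

At $245,850 — income exceeds $235,800 by $10,050, which is 7 full-or-partial $1,500 increments; reduction = 7 × $120 = $840, leaving $8,280.
At $255,850 — income exceeds $235,800 by $20,050, which is 14 full-or-partial $1,500 increments; reduction = 14 × $120 = $1,680, leaving $7,440.
Lost: $8,280 − $7,440 = $840.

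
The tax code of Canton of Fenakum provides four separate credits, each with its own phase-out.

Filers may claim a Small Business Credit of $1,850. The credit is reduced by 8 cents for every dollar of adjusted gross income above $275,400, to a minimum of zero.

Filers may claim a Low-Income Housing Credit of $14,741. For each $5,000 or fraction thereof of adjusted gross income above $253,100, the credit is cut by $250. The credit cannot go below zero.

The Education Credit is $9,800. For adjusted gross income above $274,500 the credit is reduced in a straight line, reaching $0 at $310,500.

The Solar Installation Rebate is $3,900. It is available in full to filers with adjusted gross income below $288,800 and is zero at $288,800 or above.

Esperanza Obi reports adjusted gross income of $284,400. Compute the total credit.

$25,126

Small Business Credit: 8% of the $9,000 excess over $275,400 is $720; credit = $1,850 − $720 = $1,130.
Low-Income Housing Credit: income exceeds $253,100 by $31,300, which is 7 full-or-partial $5,000 increments; reduction = 7 × $250 = $1,750, leaving $12,991.
Education Credit: $284,400 is $9,900 into a $36,000 phase-out range, leaving 26,100/36,000 of the credit: $9,800 × 26,100/36,000 = $7,105.
Solar Installation Rebate: $284,400 is below the $288,800 cutoff, so the full $3,900 applies.
Total: $1,130 + $12,991 + $7,105 + $3,900 = $25,126.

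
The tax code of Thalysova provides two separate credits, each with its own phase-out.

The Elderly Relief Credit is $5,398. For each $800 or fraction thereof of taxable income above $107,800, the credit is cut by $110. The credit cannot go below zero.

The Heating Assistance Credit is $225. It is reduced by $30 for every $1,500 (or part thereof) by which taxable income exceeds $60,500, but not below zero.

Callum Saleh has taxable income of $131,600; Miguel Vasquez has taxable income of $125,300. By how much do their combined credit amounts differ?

$880

Callum ($131,600): Elderly Relief Credit: income exceeds $107,800 by $23,800, which is 30 full-or-partial $800 increments; reduction = 30 × $110 = $3,300, leaving $2,098. Heating Assistance Credit: income exceeds $60,500 by $71,100 → 48 increments × $30 = $1,440 ≥ base, so the credit is $0. total $2,098 + $0 = $2,098
Miguel ($125,300): Elderly Relief Credit: income exceeds $107,800 by $17,500, which is 22 full-or-partial $800 increments; reduction = 22 × $110 = $2,420, leaving $2,978. Heating Assistance Credit: income exceeds $60,500 by $64,800 → 44 increments × $30 = $1,320 ≥ base, so the credit is $0. total $2,978 + $0 = $2,978
Difference: |$2,098 − $2,978| = $880.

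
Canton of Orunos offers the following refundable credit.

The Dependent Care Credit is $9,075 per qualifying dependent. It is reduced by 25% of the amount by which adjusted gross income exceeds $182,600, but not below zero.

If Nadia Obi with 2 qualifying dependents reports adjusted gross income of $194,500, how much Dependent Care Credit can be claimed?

Dependent Care Credit: base = 2 × $9,075 = $18,150. 25% of the $11,900 excess over $182,600 is $2,975; credit = $18,150 − $2,975 = $15,175.

$15,175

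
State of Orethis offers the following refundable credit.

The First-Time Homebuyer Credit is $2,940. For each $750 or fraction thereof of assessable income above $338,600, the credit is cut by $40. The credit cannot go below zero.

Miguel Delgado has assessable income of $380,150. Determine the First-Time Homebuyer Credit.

First-Time Homebuyer Credit: income exceeds $338,600 by $41,550, which is 56 full-or-partial $750 increments; reduction = 56 × $40 = $2,240, leaving $700.

$700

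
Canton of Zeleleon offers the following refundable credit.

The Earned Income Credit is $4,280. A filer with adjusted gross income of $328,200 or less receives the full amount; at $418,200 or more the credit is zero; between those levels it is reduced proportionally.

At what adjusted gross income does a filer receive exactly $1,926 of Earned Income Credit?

$377,700

$1,926 is 1,926/4,280 of the full $4,280, so 2,354/4,280 of the $90,000 range has been used: income = $328,200 + $90,000 × 2,354/4,280 = $377,700.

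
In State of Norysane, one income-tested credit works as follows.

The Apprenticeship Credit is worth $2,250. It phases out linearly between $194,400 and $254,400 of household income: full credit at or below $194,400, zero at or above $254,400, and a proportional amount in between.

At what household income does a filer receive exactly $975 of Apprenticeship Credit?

$228,400

$975 is 975/2,250 of the full $2,250, so 1,275/2,250 of the $60,000 range has been used: income = $194,400 + $60,000 × 1,275/2,250 = $228,400.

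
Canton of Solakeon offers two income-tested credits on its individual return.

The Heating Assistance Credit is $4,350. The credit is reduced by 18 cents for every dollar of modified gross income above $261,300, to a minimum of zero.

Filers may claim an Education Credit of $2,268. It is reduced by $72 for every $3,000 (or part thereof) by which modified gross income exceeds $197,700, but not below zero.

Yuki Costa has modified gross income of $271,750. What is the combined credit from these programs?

Heating Assistance Credit: 18% of the $10,450 excess over $261,300 is $1,881; credit = $4,350 − $1,881 = $2,469.
Education Credit: income exceeds $197,700 by $74,050, which is 25 full-or-partial $3,000 increments; reduction = 25 × $72 = $1,800, leaving $468.
Total: $2,469 + $468 = $2,937.

$2,937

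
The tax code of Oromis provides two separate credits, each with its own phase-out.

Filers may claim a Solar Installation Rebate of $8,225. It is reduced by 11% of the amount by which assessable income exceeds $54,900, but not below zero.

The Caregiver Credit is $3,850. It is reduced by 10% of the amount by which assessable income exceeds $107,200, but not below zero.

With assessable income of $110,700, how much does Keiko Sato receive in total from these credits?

$5,587

Solar Installation Rebate: 11% of the $55,800 excess over $54,900 is $6,138; credit = $8,225 − $6,138 = $2,087.
Caregiver Credit: 10% of the $3,500 excess over $107,200 is $350; credit = $3,850 − $350 = $3,500.
Total: $2,087 + $3,500 = $5,587.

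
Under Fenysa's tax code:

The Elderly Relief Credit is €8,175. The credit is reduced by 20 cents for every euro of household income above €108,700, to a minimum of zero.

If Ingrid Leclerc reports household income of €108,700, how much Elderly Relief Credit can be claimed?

Elderly Relief Credit: €108,700 is at or below the €108,700 threshold, so the full €8,175 applies.

€8,175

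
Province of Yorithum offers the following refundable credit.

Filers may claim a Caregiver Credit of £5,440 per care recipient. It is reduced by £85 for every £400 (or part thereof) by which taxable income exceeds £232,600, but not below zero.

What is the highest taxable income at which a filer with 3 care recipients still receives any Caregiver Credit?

Full credit = 3 × £5,440 = £16,320.
After 191 increments the reduction is 191 × £85 = £16,235, leaving £85; one more increment wipes it out. Increment 191 ends at excess 191 × £400 = £76,400, so the highest qualifying income is £232,600 + £76,400 = £309,000.

£309,000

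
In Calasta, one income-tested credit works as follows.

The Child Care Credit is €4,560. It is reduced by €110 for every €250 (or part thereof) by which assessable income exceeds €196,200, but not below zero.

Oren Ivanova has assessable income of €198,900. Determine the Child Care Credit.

€3,350

Child Care Credit: income exceeds €196,200 by €2,700, which is 11 full-or-partial €250 increments; reduction = 11 × €110 = €1,210, leaving €3,350.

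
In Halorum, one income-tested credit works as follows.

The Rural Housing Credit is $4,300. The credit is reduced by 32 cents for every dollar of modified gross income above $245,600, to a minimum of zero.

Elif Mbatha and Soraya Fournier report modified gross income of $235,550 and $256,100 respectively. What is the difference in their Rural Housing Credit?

Elif ($235,550): Rural Housing Credit: $235,550 is at or below the $245,600 threshold, so the full $4,300 applies.
Soraya ($256,100): Rural Housing Credit: 32% of the $10,500 excess over $245,600 is $3,360; credit = $4,300 − $3,360 = $940.
Difference: |$4,300 − $940| = $3,360.

$3,360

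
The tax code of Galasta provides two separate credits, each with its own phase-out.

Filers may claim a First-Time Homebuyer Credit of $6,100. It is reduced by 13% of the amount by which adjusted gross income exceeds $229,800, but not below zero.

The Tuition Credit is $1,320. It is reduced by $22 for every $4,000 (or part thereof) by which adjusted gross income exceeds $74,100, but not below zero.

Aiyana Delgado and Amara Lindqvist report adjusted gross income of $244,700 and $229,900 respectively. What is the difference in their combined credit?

$2,012

Aiyana ($244,700): First-Time Homebuyer Credit: 13% of the $14,900 excess over $229,800 is $1,937; credit = $6,100 − $1,937 = $4,163. Tuition Credit: income exceeds $74,100 by $170,600, which is 43 full-or-partial $4,000 increments; reduction = 43 × $22 = $946, leaving $374. total $4,163 + $374 = $4,537
Amara ($229,900): First-Time Homebuyer Credit: 13% of the $100 excess over $229,800 is $13; credit = $6,100 − $13 = $6,087. Tuition Credit: income exceeds $74,100 by $155,800, which is 39 full-or-partial $4,000 increments; reduction = 39 × $22 = $858, leaving $462. total $6,087 + $462 = $6,549
Difference: |$4,537 − $6,549| = $2,012.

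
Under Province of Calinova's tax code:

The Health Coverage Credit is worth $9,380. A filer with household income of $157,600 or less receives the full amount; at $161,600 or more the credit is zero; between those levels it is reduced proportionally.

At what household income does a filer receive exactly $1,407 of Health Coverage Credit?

$161,000

$1,407 is 1,407/9,380 of the full $9,380, so 7,973/9,380 of the $4,000 range has been used: income = $157,600 + $4,000 × 7,973/9,380 = $161,000.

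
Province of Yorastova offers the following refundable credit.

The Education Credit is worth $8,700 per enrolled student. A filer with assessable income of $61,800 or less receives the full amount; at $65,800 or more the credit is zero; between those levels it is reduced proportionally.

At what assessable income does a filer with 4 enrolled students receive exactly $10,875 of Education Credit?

$64,550

Full credit = 4 × $8,700 = $34,800.
$10,875 is 10,875/34,800 of the full $34,800, so 23,925/34,800 of the $4,000 range has been used: income = $61,800 + $4,000 × 23,925/34,800 = $64,550.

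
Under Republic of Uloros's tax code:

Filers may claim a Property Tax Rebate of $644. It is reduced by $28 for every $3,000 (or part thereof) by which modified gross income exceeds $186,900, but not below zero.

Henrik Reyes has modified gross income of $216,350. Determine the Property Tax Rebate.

$364

Property Tax Rebate: income exceeds $186,900 by $29,450, which is 10 full-or-partial $3,000 increments; reduction = 10 × $28 = $280, leaving $364.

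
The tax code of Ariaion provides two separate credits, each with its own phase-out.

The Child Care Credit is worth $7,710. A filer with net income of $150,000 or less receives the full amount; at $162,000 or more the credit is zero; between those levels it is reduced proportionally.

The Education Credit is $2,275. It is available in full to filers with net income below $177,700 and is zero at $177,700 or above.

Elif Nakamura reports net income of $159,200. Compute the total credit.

$4,074

Child Care Credit: $159,200 is $9,200 into a $12,000 phase-out range, leaving 2,800/12,000 of the credit: $7,710 × 2,800/12,000 = $1,799.
Education Credit: $159,200 is below the $177,700 cutoff, so the full $2,275 applies.
Total: $1,799 + $2,275 = $4,074.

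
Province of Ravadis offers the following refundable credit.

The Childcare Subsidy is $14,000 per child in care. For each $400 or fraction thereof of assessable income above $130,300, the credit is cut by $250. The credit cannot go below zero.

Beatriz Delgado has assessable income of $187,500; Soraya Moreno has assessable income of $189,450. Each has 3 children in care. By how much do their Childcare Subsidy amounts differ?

Beatriz ($187,500): Childcare Subsidy: base = 3 × $14,000 = $42,000. income exceeds $130,300 by $57,200, which is 143 full-or-partial $400 increments; reduction = 143 × $250 = $35,750, leaving $6,250.
Soraya ($189,450): Childcare Subsidy: base = 3 × $14,000 = $42,000. income exceeds $130,300 by $59,150, which is 148 full-or-partial $400 increments; reduction = 148 × $250 = $37,000, leaving $5,000.
Difference: |$6,250 − $5,000| = $1,250.

$1,250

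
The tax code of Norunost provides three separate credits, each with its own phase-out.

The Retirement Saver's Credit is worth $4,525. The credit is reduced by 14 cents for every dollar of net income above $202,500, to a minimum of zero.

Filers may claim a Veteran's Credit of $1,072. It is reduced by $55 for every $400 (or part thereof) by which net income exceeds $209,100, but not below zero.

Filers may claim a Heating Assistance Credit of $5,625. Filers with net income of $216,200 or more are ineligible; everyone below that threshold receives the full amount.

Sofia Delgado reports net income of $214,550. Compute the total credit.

Retirement Saver's Credit: 14% of the $12,050 excess over $202,500 is $1,687; credit = $4,525 − $1,687 = $2,838.
Veteran's Credit: income exceeds $209,100 by $5,450, which is 14 full-or-partial $400 increments; reduction = 14 × $55 = $770, leaving $302.
Heating Assistance Credit: $214,550 is below the $216,200 cutoff, so the full $5,625 applies.
Total: $2,838 + $302 + $5,625 = $8,765.

$8,765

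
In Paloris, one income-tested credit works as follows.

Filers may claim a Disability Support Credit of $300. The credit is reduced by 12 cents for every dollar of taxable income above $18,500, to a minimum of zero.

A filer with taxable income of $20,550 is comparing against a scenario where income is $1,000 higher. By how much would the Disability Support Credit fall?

At $20,550 — 12% of the $2,050 excess over $18,500 is $246; credit = $300 − $246 = $54.
At $21,550 — 12% of the $3,050 excess over $18,500 is $366 ≥ base, so the credit is $0.
Lost: $54 − $0 = $54.

$54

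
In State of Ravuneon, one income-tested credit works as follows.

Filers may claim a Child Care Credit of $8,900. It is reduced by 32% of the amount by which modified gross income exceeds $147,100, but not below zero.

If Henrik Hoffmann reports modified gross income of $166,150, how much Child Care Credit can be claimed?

$2,804

Child Care Credit: 32% of the $19,050 excess over $147,100 is $6,096; credit = $8,900 − $6,096 = $2,804.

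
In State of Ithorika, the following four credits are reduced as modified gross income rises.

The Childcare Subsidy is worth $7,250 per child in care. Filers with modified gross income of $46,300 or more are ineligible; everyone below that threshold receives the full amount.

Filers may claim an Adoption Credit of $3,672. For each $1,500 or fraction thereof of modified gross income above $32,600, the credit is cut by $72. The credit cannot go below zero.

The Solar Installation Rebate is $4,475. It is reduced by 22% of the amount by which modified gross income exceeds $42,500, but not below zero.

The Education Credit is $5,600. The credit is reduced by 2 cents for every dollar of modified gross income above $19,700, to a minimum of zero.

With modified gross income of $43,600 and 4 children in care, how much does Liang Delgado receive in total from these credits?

Childcare Subsidy: base = 4 × $7,250 = $29,000. $43,600 is below the $46,300 cutoff, so the full $29,000 applies.
Adoption Credit: income exceeds $32,600 by $11,000, which is 8 full-or-partial $1,500 increments; reduction = 8 × $72 = $576, leaving $3,096.
Solar Installation Rebate: 22% of the $1,100 excess over $42,500 is $242; credit = $4,475 − $242 = $4,233.
Education Credit: 2% of the $23,900 excess over $19,700 is $478; credit = $5,600 − $478 = $5,122.
Total: $29,000 + $3,096 + $4,233 + $5,122 = $41,451.

$41,451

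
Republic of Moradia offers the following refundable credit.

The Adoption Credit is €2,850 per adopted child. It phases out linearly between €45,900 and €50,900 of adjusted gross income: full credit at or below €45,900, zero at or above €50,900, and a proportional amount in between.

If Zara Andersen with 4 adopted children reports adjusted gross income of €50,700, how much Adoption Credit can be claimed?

Adoption Credit: base = 4 × €2,850 = €11,400. €50,700 is €4,800 into a €5,000 phase-out range, leaving 200/5,000 of the credit: €11,400 × 200/5,000 = €456.

€456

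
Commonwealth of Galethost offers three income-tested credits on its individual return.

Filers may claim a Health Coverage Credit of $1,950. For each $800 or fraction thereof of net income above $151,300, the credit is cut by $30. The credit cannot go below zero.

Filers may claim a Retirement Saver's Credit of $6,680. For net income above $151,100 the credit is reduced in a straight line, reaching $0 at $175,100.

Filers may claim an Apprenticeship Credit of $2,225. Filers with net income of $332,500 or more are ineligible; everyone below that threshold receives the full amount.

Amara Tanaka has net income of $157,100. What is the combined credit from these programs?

$8,945

Health Coverage Credit: income exceeds $151,300 by $5,800, which is 8 full-or-partial $800 increments; reduction = 8 × $30 = $240, leaving $1,710.
Retirement Saver's Credit: $157,100 is $6,000 into a $24,000 phase-out range, leaving 18,000/24,000 of the credit: $6,680 × 18,000/24,000 = $5,010.
Apprenticeship Credit: $157,100 is below the $332,500 cutoff, so the full $2,225 applies.
Total: $1,710 + $5,010 + $2,225 = $8,945.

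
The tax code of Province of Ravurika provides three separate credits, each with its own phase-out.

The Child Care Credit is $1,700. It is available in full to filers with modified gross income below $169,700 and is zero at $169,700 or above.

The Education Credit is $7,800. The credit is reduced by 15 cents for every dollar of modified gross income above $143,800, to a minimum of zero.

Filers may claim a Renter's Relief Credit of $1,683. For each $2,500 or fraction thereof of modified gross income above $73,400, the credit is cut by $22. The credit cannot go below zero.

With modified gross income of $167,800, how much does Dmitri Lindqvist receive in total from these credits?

Child Care Credit: $167,800 is below the $169,700 cutoff, so the full $1,700 applies.
Education Credit: 15% of the $24,000 excess over $143,800 is $3,600; credit = $7,800 − $3,600 = $4,200.
Renter's Relief Credit: income exceeds $73,400 by $94,400, which is 38 full-or-partial $2,500 increments; reduction = 38 × $22 = $836, leaving $847.
Total: $1,700 + $4,200 + $847 = $6,747.

$6,747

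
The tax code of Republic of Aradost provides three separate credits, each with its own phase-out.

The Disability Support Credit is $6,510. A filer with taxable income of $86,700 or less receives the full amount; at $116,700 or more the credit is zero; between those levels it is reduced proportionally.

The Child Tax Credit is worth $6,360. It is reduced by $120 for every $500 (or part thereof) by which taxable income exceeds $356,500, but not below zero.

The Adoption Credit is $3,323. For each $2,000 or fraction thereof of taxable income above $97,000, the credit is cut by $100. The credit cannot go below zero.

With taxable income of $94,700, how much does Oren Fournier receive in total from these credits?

Disability Support Credit: $94,700 is $8,000 into a $30,000 phase-out range, leaving 22,000/30,000 of the credit: $6,510 × 22,000/30,000 = $4,774.
Child Tax Credit: $94,700 is at or below the $356,500 threshold, so the full $6,360 applies.
Adoption Credit: $94,700 is at or below the $97,000 threshold, so the full $3,323 applies.
Total: $4,774 + $6,360 + $3,323 = $14,457.

$14,457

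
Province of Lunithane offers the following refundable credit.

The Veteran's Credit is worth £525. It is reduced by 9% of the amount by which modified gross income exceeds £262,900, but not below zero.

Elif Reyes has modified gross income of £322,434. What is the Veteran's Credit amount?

Veteran's Credit: 9% of the £59,534 excess over £262,900 is £5,358.06 ≥ base, so the credit is £0.

£0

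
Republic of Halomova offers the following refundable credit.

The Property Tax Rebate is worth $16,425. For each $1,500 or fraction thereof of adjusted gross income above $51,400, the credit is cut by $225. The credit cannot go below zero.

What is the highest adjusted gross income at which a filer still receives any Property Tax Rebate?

$159,400

After 72 increments the reduction is 72 × $225 = $16,200, leaving $225; one more increment wipes it out. Increment 72 ends at excess 72 × $1,500 = $108,000, so the highest qualifying income is $51,400 + $108,000 = $159,400.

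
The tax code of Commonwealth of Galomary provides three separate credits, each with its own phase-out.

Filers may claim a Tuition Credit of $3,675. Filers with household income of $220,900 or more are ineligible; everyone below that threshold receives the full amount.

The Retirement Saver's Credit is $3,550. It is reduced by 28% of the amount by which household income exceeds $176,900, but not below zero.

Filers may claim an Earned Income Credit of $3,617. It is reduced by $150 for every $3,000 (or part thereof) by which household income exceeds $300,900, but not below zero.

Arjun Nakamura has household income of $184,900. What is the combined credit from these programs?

Tuition Credit: $184,900 is below the $220,900 cutoff, so the full $3,675 applies.
Retirement Saver's Credit: 28% of the $8,000 excess over $176,900 is $2,240; credit = $3,550 − $2,240 = $1,310.
Earned Income Credit: $184,900 is at or below the $300,900 threshold, so the full $3,617 applies.
Total: $3,675 + $1,310 + $3,617 = $8,602.

$8,602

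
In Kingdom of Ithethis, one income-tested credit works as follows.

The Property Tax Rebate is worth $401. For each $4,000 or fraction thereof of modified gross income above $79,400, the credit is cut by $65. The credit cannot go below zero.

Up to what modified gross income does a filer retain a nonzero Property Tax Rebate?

$103,400

After 6 increments the reduction is 6 × $65 = $390, leaving $11; one more increment wipes it out. Increment 6 ends at excess 6 × $4,000 = $24,000, so the highest qualifying income is $79,400 + $24,000 = $103,400.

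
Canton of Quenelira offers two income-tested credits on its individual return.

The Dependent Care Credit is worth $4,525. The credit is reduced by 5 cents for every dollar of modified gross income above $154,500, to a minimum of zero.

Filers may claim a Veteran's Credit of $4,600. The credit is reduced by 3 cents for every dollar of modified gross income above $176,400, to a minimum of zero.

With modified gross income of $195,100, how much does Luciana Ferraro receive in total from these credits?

Dependent Care Credit: 5% of the $40,600 excess over $154,500 is $2,030; credit = $4,525 − $2,030 = $2,495.
Veteran's Credit: 3% of the $18,700 excess over $176,400 is $561; credit = $4,600 − $561 = $4,039.
Total: $2,495 + $4,039 = $6,534.

$6,534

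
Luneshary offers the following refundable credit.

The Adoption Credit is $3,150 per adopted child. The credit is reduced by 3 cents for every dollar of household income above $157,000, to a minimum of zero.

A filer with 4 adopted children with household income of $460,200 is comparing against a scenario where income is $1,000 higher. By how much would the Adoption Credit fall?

At $460,200 — base = 4 × $3,150 = $12,600. 3% of the $303,200 excess over $157,000 is $9,096; credit = $12,600 − $9,096 = $3,504.
At $461,200 — base = 4 × $3,150 = $12,600. 3% of the $304,200 excess over $157,000 is $9,126; credit = $12,600 − $9,126 = $3,474.
Lost: $3,504 − $3,474 = $30.

$30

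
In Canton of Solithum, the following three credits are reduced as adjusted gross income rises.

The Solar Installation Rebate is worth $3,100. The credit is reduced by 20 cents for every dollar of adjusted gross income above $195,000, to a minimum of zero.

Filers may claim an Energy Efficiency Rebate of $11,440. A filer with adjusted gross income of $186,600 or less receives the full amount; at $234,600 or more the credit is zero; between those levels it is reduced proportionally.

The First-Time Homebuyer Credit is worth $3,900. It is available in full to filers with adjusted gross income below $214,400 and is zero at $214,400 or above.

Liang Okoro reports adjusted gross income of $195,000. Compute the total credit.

Solar Installation Rebate: $195,000 is at or below the $195,000 threshold, so the full $3,100 applies.
Energy Efficiency Rebate: $195,000 is $8,400 into a $48,000 phase-out range, leaving 39,600/48,000 of the credit: $11,440 × 39,600/48,000 = $9,438.
First-Time Homebuyer Credit: $195,000 is below the $214,400 cutoff, so the full $3,900 applies.
Total: $3,100 + $9,438 + $3,900 = $16,438.

$16,438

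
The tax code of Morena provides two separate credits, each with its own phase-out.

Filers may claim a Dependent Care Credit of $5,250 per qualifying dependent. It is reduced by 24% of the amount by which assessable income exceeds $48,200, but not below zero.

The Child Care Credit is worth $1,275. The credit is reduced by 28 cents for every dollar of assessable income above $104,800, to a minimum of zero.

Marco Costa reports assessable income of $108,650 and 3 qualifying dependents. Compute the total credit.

$1,439

Dependent Care Credit: base = 3 × $5,250 = $15,750. 24% of the $60,450 excess over $48,200 is $14,508; credit = $15,750 − $14,508 = $1,242.
Child Care Credit: 28% of the $3,850 excess over $104,800 is $1,078; credit = $1,275 − $1,078 = $197.
Total: $1,242 + $197 = $1,439.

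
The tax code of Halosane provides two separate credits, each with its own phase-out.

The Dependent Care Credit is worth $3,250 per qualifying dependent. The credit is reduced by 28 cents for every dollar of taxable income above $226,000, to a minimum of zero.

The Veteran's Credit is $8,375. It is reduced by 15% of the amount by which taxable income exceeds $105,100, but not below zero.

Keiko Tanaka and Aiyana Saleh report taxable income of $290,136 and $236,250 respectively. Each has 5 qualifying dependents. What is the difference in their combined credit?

$13,380

Keiko ($290,136): Dependent Care Credit: base = 5 × $3,250 = $16,250. 28% of the $64,136 excess over $226,000 is $17,958.08 ≥ base, so the credit is $0. Veteran's Credit: 15% of the $185,036 excess over $105,100 is $27,755.40 ≥ base, so the credit is $0. total $0 + $0 = $0
Aiyana ($236,250): Dependent Care Credit: base = 5 × $3,250 = $16,250. 28% of the $10,250 excess over $226,000 is $2,870; credit = $16,250 − $2,870 = $13,380. Veteran's Credit: 15% of the $131,150 excess over $105,100 is $19,672.50 ≥ base, so the credit is $0. total $13,380 + $0 = $13,380
Difference: |$0 − $13,380| = $13,380.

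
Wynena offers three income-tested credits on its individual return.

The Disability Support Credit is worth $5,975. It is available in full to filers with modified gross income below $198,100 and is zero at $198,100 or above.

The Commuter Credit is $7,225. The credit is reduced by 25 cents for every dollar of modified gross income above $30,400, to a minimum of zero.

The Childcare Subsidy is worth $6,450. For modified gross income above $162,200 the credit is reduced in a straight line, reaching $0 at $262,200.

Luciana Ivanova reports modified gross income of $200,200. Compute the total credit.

Disability Support Credit: $200,200 meets or exceeds the $198,100 cutoff, so the credit is $0.
Commuter Credit: 25% of the $169,800 excess over $30,400 is $42,450 ≥ base, so the credit is $0.
Childcare Subsidy: $200,200 is $38,000 into a $100,000 phase-out range, leaving 62,000/100,000 of the credit: $6,450 × 62,000/100,000 = $3,999.
Total: $0 + $0 + $3,999 = $3,999.

$3,999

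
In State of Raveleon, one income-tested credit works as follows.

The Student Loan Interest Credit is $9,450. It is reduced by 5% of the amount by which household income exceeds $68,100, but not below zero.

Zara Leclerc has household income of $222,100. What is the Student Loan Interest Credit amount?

$1,750

Student Loan Interest Credit: 5% of the $154,000 excess over $68,100 is $7,700; credit = $9,450 − $7,700 = $1,750.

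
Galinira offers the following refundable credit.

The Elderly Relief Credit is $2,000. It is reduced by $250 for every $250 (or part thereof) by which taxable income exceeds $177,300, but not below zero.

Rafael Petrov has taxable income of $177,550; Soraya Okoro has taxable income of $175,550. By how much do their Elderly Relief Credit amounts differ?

Rafael ($177,550): Elderly Relief Credit: income exceeds $177,300 by $250, which is 1 full-or-partial $250 increment; reduction = 1 × $250 = $250, leaving $1,750.
Soraya ($175,550): Elderly Relief Credit: $175,550 is at or below the $177,300 threshold, so the full $2,000 applies.
Difference: |$1,750 − $2,000| = $250.

$250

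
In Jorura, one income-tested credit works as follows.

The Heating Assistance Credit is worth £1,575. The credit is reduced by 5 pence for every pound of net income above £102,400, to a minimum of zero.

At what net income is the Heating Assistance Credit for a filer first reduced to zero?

The credit falls by 5% of each pound above £102,400, so it reaches zero when the excess is £1,575 / 5% = £31,500: income = £102,400 + £31,500 = £133,900.

£133,900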